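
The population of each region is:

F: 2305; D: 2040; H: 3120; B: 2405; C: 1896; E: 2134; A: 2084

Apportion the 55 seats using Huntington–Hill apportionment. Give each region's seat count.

F=8, D=7, H=11, B=8, C=7, E=7, A=7

With divisor 289: modified quotas F 7.976, D 7.059, H 10.796, B 8.322, C 6.561, E 7.384, A 7.211.
Geometric-mean thresholds: F √(7·8)=7.483, D √(7·8)=7.483, H √(10·11)=10.488, B √(8·9)=8.485, C √(6·7)=6.481, E √(7·8)=7.483, A √(7·8)=7.483.
Each quota rounded against its threshold gives F 8, D 7, H 11, B 8, C 7, E 7, A 7 (total 55).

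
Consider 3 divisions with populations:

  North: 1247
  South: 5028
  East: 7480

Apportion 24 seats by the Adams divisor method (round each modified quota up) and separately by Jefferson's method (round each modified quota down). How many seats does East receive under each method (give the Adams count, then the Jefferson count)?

12 and 13

Adams: North 3, South 9, East 12.
Jefferson: North 2, South 9, East 13.
East gets 12 under Adams and 13 under Jefferson.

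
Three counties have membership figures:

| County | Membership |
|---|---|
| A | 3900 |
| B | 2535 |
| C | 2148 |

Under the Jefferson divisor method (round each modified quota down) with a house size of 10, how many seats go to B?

3

Standard divisor 8583/10 ≈ 858.3; standard quotas: A 4.544, B 2.954, C 2.503.
Rounding down gives 4, 2, 2 = 8 seats, so the divisor must be adjusted.
With modified divisor 750: modified quotas A 5.200, B 3.380, C 2.864.
Rounding down: A 5, B 3, C 2 (total 10).
B receives 3.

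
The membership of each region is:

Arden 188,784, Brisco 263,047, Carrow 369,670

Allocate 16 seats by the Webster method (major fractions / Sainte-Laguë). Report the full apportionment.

Standard divisor 821501/16 ≈ 51343.812; standard quotas: Arden 3.677, Brisco 5.123, Carrow 7.200.
Rounding to the nearest integer gives Arden 4, Brisco 5, Carrow 7 — total 16, matching the house size, so no adjustment is needed.

Arden: 4, Brisco: 5, Carrow: 7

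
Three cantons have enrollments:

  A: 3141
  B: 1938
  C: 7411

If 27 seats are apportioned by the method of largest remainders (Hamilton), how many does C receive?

Total 12490; standard divisor 12490/27 ≈ 462.593.
Standard quotas: A 6.7900, B 4.1894, C 16.0206.
Lower quotas: A 6, B 4, C 16 (sum 26, leaving 1 seat).
Remainders in descending order: A 0.7900, B 0.1894, C 0.0206.
The surplus seat goes to A.
C receives 16.

16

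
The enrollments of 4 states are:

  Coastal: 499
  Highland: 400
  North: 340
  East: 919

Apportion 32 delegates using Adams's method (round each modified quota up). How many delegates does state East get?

Standard divisor 2158/32 ≈ 67.438; standard quotas: Coastal 7.399, Highland 5.931, North 5.042, East 13.627.
Rounding up gives 8, 6, 6, 14 = 34 seats, so the divisor must be adjusted.
With modified divisor 71: modified quotas Coastal 7.028, Highland 5.634, North 4.789, East 12.944.
Rounding up: Coastal 8, Highland 6, North 5, East 13 (total 32).
East receives 13.

13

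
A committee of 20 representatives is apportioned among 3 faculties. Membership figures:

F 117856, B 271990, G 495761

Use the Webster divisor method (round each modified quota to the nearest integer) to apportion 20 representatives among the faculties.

F 3; B 6; G 11

Standard divisor 885607/20 ≈ 44280.35; standard quotas: F 2.662, B 6.142, G 11.196.
Rounding to the nearest integer gives F 3, B 6, G 11 — total 20, matching the house size, so no adjustment is needed.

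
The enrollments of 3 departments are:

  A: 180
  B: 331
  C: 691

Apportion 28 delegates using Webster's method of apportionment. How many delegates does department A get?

4

Standard divisor 1202/28 ≈ 42.929; standard quotas: A 4.193, B 7.710, C 16.097.
Rounding to the nearest integer gives A 4, B 8, C 16 — total 28, matching the house size, so no adjustment is needed.
A receives 4.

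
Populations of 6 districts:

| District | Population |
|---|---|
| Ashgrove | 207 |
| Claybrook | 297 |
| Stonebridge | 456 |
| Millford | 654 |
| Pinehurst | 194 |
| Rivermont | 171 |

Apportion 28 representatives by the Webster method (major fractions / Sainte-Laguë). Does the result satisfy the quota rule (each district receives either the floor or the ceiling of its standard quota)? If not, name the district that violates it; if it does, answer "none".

Standard quotas: Ashgrove 2.929, Claybrook 4.202, Stonebridge 6.452, Millford 9.253, Pinehurst 2.745, Rivermont 2.419.
Webster allocation: Ashgrove 3, Claybrook 4, Stonebridge 7, Millford 9, Pinehurst 3, Rivermont 2.
Every allocation lies between the lower and upper quota.

none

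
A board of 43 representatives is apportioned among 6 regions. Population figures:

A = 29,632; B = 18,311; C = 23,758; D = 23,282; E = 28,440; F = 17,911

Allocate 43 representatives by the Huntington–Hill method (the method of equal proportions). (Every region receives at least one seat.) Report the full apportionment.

A 9, B 6, C 7, D 7, E 9, F 5

With divisor 3307: modified quotas A 8.960, B 5.537, C 7.184, D 7.040, E 8.600, F 5.416.
Geometric-mean thresholds: A √(8·9)=8.485, B √(5·6)=5.477, C √(7·8)=7.483, D √(7·8)=7.483, E √(8·9)=8.485, F √(5·6)=5.477.
Each quota rounded against its threshold gives A 9, B 6, C 7, D 7, E 9, F 5 (total 43).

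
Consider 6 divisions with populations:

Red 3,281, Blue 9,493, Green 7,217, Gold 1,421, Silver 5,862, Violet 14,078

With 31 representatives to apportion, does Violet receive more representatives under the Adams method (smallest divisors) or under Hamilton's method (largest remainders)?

Adams: Red 3, Blue 7, Green 5, Gold 1, Silver 5, Violet 10.
Hamilton: Red 3, Blue 7, Green 5, Gold 1, Silver 4, Violet 11.
Violet gets 10 under Adams and 11 under Hamilton.

Hamilton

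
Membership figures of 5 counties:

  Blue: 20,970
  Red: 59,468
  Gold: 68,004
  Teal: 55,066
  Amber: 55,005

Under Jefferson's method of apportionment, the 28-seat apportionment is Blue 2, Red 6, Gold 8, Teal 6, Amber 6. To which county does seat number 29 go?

Red

Priority for the next seat is population ÷ (current seats + 1).
Priorities: Blue 6990.000, Red 8495.429, Gold 7556.000, Teal 7866.571, Amber 7857.857.
Highest priority: Red.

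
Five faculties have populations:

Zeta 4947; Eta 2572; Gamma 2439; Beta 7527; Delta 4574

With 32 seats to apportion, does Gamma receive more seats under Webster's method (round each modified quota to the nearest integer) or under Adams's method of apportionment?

Webster: Zeta 7, Eta 4, Gamma 3, Beta 11, Delta 7.
Adams: Zeta 7, Eta 4, Gamma 4, Beta 10, Delta 7.
Gamma gets 3 under Webster and 4 under Adams.

Adams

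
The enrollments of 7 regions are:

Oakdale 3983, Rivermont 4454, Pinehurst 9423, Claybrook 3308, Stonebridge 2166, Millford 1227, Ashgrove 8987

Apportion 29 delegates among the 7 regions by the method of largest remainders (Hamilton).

Standard divisor: 33548 ÷ 29 ≈ 1156.828.
Standard quotas: Oakdale 3.4430, Rivermont 3.8502, Pinehurst 8.1456, Claybrook 2.8595, Stonebridge 1.8724, Millford 1.0607, Ashgrove 7.7687.
Lower quotas: Oakdale 3, Rivermont 3, Pinehurst 8, Claybrook 2, Stonebridge 1, Millford 1, Ashgrove 7 (sum 25, leaving 4 seats).
Remainders in descending order: Stonebridge 0.8724, Claybrook 0.8595, Rivermont 0.8502, Ashgrove 0.7687, Oakdale 0.4430, Pinehurst 0.1456, Millford 0.0607.
The surplus seats go to Stonebridge, Claybrook, Rivermont, Ashgrove.

Oakdale 3, Rivermont 4, Pinehurst 8, Claybrook 3, Stonebridge 2, Millford 1, Ashgrove 8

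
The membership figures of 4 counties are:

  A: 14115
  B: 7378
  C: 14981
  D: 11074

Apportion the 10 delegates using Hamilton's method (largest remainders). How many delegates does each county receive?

A 3, B 2, C 3, D 2

Standard divisor: 47548 ÷ 10 ≈ 4754.8.
Standard quotas: A 2.9686, B 1.5517, C 3.1507, D 2.3290.
Lower quotas: A 2, B 1, C 3, D 2 (sum 8, leaving 2 seats).
Remainders in descending order: A 0.9686, B 0.5517, D 0.3290, C 0.1507.
The surplus seats go to A, B.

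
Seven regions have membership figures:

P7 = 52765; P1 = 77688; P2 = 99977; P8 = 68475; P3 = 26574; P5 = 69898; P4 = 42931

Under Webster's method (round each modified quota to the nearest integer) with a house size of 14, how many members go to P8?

2

Standard divisor 438308/14 ≈ 31307.714; standard quotas: P7 1.685, P1 2.481, P2 3.193, P8 2.187, P3 0.849, P5 2.233, P4 1.371.
Rounding to the nearest integer gives 2, 2, 3, 2, 1, 2, 1 = 13 seats, so the divisor must be adjusted.
With modified divisor 29800: modified quotas P7 1.771, P1 2.607, P2 3.355, P8 2.298, P3 0.892, P5 2.346, P4 1.441.
Rounding to the nearest integer: P7 2, P1 3, P2 3, P8 2, P3 1, P5 2, P4 1 (total 14).
P8 receives 2.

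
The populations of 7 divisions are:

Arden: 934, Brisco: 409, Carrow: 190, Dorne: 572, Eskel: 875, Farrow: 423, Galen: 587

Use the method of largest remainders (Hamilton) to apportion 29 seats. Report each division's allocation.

The standard divisor is 3990/29 ≈ 137.586.
Standard quotas: Arden 6.788, Brisco 2.973, Carrow 1.381, Dorne 4.157, Eskel 6.360, Farrow 3.074, Galen 4.266.
Lower quotas: Arden 6, Brisco 2, Carrow 1, Dorne 4, Eskel 6, Farrow 3, Galen 4 (sum 26, leaving 3 seats).
Remainders in descending order: Brisco 0.973, Arden 0.788, Carrow 0.381, Eskel 0.360, Galen 0.266, Dorne 0.157, Farrow 0.074.
Largest remainders: Brisco, Arden, Carrow receive the extra seats.

Arden 7; Brisco 3; Carrow 2; Dorne 4; Eskel 6; Farrow 3; Galen 4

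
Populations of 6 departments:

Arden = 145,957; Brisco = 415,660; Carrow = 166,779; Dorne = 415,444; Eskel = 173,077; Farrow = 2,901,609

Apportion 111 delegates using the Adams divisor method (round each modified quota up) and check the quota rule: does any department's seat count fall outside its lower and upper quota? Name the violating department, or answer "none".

Farrow

Standard quotas: Arden 3.840, Brisco 10.937, Carrow 4.388, Dorne 10.931, Eskel 4.554, Farrow 76.349.
Adams allocation: Arden 4, Brisco 11, Carrow 5, Dorne 11, Eskel 5, Farrow 75.
Farrow has quota 76.349 (lower 76, upper 77) but receives 75 — outside the quota interval.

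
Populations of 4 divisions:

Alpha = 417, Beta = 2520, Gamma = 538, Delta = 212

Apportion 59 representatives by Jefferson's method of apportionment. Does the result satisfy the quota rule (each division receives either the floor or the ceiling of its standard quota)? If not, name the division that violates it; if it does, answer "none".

Standard quotas: Alpha 6.673, Beta 40.325, Gamma 8.609, Delta 3.392.
Jefferson allocation: Alpha 6, Beta 42, Gamma 8, Delta 3.
Beta has quota 40.325 (lower 40, upper 41) but receives 42 — outside the quota interval.

Beta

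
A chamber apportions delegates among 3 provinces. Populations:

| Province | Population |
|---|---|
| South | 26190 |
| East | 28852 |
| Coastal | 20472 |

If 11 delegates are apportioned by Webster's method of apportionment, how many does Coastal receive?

Standard divisor 75514/11 ≈ 6864.909; standard quotas: South 3.815, East 4.203, Coastal 2.982.
Rounding to the nearest integer gives South 4, East 4, Coastal 3 — total 11, matching the house size, so no adjustment is needed.
Coastal receives 3.

3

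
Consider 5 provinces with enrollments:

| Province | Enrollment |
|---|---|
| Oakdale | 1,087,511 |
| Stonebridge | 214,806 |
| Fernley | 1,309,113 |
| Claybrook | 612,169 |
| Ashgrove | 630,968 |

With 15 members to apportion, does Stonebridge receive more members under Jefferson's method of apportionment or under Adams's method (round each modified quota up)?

Jefferson: Oakdale 5, Stonebridge 0, Fernley 6, Claybrook 2, Ashgrove 2.
Adams: Oakdale 4, Stonebridge 1, Fernley 5, Claybrook 2, Ashgrove 3.
Stonebridge gets 0 under Jefferson and 1 under Adams.

Adams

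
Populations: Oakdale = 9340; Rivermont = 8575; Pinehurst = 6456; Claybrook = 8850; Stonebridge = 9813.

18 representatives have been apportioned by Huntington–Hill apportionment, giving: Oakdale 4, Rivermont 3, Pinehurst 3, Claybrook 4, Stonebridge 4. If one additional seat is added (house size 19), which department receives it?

Rivermont

Priority for the next seat is population ÷ (√(s·(s+1))).
Priorities: Oakdale 2088.487, Rivermont 2475.389, Pinehurst 1863.687, Claybrook 1978.920, Stonebridge 2194.254.
Highest priority: Rivermont.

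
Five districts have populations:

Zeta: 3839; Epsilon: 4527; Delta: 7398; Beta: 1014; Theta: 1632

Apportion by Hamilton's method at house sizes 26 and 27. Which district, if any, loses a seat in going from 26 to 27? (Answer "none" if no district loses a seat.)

Beta

At 26 seats: Zeta 5, Epsilon 6, Delta 11, Beta 2, Theta 2.
At 27 seats: Zeta 6, Epsilon 7, Delta 11, Beta 1, Theta 2.
Beta drops from 2 to 1.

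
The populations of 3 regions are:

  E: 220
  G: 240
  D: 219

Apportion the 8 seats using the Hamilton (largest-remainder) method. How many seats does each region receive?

The standard divisor is 679/8 ≈ 84.875.
Standard quotas: E 2.592, G 2.828, D 2.580.
Lower quotas: E 2, G 2, D 2 (sum 6, leaving 2 seats).
Remainders in descending order: G 0.828, E 0.592, D 0.580.
The surplus seats go to G, E.

E 3, G 3, D 2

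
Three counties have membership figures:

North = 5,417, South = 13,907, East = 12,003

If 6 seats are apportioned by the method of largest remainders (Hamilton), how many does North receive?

1

Total 31327; standard divisor 31327/6 ≈ 5221.167.
Standard quotas: North 1.0375, South 2.6636, East 2.2989.
Lower quotas: North 1, South 2, East 2 (sum 5, leaving 1 seat).
Remainders in descending order: South 0.6636, East 0.2989, North 0.0375.
The surplus seat goes to South.
North receives 1.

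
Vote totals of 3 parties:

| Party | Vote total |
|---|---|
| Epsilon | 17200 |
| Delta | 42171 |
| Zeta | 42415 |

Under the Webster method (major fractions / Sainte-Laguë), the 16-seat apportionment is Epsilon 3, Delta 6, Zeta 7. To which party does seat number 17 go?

Delta

Priority for the next seat is population ÷ (current seats + 0.5).
Priorities: Epsilon 4914.286, Delta 6487.846, Zeta 5655.333.
Highest priority: Delta.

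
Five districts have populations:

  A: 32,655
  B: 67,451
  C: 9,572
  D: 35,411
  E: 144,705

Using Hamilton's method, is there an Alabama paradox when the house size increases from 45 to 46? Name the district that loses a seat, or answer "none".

C

At 45 seats: A 5, B 10, C 2, D 6, E 22.
At 46 seats: A 5, B 11, C 1, D 6, E 23.
C drops from 2 to 1.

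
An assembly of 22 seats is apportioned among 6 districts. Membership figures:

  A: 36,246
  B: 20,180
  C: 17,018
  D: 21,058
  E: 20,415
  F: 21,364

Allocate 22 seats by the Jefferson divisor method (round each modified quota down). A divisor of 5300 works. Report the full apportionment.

With modified divisor 5300: modified quotas A 6.839, B 3.808, C 3.211, D 3.973, E 3.852, F 4.031.
Rounding down: A 6, B 3, C 3, D 3, E 3, F 4 (total 22).

A: 6, B: 3, C: 3, D: 3, E: 3, F: 4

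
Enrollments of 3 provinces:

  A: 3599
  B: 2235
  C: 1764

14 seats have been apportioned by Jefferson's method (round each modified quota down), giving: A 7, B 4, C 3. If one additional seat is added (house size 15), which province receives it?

Priority for the next seat is population ÷ (current seats + 1).
Priorities: A 449.875, B 447.000, C 441.000.
Highest priority: A.

A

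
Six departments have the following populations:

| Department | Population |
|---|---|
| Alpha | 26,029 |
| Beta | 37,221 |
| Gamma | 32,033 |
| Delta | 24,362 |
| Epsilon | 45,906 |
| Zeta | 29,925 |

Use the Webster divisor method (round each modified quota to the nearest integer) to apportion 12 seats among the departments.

Standard divisor 195476/12 ≈ 16289.667; standard quotas: Alpha 1.598, Beta 2.285, Gamma 1.966, Delta 1.496, Epsilon 2.818, Zeta 1.837.
Rounding to the nearest integer gives Alpha 2, Beta 2, Gamma 2, Delta 1, Epsilon 3, Zeta 2 — total 12, matching the house size, so no adjustment is needed.

Alpha: 2; Beta: 2; Gamma: 2; Delta: 1; Epsilon: 3; Zeta: 2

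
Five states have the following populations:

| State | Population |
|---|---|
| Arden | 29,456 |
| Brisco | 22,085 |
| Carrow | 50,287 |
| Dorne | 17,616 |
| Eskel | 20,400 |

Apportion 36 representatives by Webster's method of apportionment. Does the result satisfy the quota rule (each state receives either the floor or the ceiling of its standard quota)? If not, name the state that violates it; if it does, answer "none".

none

Standard quotas: Arden 7.583, Brisco 5.685, Carrow 12.945, Dorne 4.535, Eskel 5.252.
Webster allocation: Arden 8, Brisco 6, Carrow 13, Dorne 4, Eskel 5.
Every allocation lies between the lower and upper quota.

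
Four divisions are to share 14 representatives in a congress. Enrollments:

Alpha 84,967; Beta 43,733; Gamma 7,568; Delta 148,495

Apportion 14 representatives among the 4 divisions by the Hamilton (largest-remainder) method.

Standard divisor: 284763 ÷ 14 ≈ 20340.214.
Standard quotas: Alpha 4.1773, Beta 2.1501, Gamma 0.3721, Delta 7.3006.
Lower quotas: Alpha 4, Beta 2, Gamma 0, Delta 7 (sum 13, leaving 1 seat).
Remainders in descending order: Gamma 0.3721, Delta 0.3006, Alpha 0.1773, Beta 0.1501.
Largest remainder: Gamma receives the extra seat.

Alpha 4; Beta 2; Gamma 1; Delta 7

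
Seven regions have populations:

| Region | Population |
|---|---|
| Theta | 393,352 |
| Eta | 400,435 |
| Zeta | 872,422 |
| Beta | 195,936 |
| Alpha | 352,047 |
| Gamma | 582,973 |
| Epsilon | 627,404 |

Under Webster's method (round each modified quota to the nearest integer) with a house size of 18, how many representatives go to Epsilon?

Standard divisor 3424569/18 ≈ 190253.833; standard quotas: Theta 2.068, Eta 2.105, Zeta 4.586, Beta 1.030, Alpha 1.850, Gamma 3.064, Epsilon 3.298.
Rounding to the nearest integer gives Theta 2, Eta 2, Zeta 5, Beta 1, Alpha 2, Gamma 3, Epsilon 3 — total 18, matching the house size, so no adjustment is needed.
Epsilon receives 3.

3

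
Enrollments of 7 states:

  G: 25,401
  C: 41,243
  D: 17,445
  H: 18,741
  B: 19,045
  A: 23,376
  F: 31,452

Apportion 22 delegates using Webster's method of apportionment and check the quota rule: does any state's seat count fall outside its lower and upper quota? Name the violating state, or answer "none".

Standard quotas: G 3.162, C 5.135, D 2.172, H 2.333, B 2.371, A 2.910, F 3.916.
Webster allocation: G 3, C 5, D 2, H 2, B 3, A 3, F 4.
Every allocation lies between the lower and upper quota.

none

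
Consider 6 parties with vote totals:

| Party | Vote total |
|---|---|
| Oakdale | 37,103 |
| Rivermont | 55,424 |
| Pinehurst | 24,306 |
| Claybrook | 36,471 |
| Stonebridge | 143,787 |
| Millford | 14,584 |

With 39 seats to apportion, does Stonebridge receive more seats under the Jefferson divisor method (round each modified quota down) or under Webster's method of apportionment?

Jefferson

Jefferson: Oakdale 5, Rivermont 7, Pinehurst 3, Claybrook 4, Stonebridge 19, Millford 1.
Webster: Oakdale 5, Rivermont 7, Pinehurst 3, Claybrook 4, Stonebridge 18, Millford 2.
Stonebridge gets 19 under Jefferson and 18 under Webster.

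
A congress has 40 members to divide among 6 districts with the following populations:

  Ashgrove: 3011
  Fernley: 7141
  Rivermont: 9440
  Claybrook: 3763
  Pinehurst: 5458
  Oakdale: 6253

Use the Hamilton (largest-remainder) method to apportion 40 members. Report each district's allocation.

Total 35066; standard divisor 35066/40 ≈ 876.65.
Standard quotas: Ashgrove 3.4347, Fernley 8.1458, Rivermont 10.7683, Claybrook 4.2925, Pinehurst 6.2260, Oakdale 7.1328.
Lower quotas: Ashgrove 3, Fernley 8, Rivermont 10, Claybrook 4, Pinehurst 6, Oakdale 7 (sum 38, leaving 2 seats).
Remainders in descending order: Rivermont 0.7683, Ashgrove 0.4347, Claybrook 0.2925, Pinehurst 0.2260, Fernley 0.1458, Oakdale 0.1328.
The surplus seats go to Rivermont, Ashgrove.

Ashgrove 4, Fernley 8, Rivermont 11, Claybrook 4, Pinehurst 6, Oakdale 7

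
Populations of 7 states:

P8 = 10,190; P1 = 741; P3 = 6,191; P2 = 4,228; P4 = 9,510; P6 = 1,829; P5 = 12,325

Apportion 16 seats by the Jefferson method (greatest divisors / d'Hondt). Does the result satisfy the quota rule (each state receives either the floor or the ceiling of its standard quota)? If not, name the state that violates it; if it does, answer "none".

none

Standard quotas: P8 3.622, P1 0.263, P3 2.201, P2 1.503, P4 3.380, P6 0.650, P5 4.381.
Jefferson allocation: P8 4, P1 0, P3 2, P2 1, P4 4, P6 0, P5 5.
Every allocation lies between the lower and upper quota.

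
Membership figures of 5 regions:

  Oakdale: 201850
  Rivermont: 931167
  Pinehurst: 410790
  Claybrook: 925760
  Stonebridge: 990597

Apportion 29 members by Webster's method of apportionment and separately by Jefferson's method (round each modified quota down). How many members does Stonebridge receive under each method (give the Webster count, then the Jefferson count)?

Webster: Oakdale 2, Rivermont 8, Pinehurst 3, Claybrook 8, Stonebridge 8.
Jefferson: Oakdale 1, Rivermont 8, Pinehurst 3, Claybrook 8, Stonebridge 9.
Stonebridge gets 8 under Webster and 9 under Jefferson.

8 and 9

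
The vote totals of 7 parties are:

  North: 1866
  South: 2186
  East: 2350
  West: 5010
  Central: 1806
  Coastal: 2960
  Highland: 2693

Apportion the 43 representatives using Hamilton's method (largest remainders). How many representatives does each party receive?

North: 4, South: 5, East: 5, West: 12, Central: 4, Coastal: 7, Highland: 6

Total 18871; standard divisor 18871/43 ≈ 438.86.
Standard quotas: North 4.2519, South 4.9811, East 5.3548, West 11.4159, Central 4.1152, Coastal 6.7447, Highland 6.1363.
Lower quotas: North 4, South 4, East 5, West 11, Central 4, Coastal 6, Highland 6 (sum 40, leaving 3 seats).
Remainders in descending order: South 0.9811, Coastal 0.7447, West 0.4159, East 0.3548, North 0.2519, Highland 0.1363, Central 0.1152.
Largest remainders: South, Coastal, West receive the extra seats.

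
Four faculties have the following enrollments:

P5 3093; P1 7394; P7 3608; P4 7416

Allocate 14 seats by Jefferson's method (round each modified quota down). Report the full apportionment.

P5: 2, P1: 5, P7: 2, P4: 5

Standard divisor 21511/14 ≈ 1536.5; standard quotas: P5 2.013, P1 4.812, P7 2.348, P4 4.827.
Rounding down gives 2, 4, 2, 4 = 12 seats, so the divisor must be adjusted.
With modified divisor 1400: modified quotas P5 2.209, P1 5.281, P7 2.577, P4 5.297.
Rounding down: P5 2, P1 5, P7 2, P4 5 (total 14).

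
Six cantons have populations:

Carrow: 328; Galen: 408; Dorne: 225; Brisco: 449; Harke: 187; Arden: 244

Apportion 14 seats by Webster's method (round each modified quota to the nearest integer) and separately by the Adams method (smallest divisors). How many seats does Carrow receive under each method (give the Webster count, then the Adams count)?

3 and 2

Webster: Carrow 3, Galen 3, Dorne 2, Brisco 3, Harke 1, Arden 2.
Adams: Carrow 2, Galen 3, Dorne 2, Brisco 3, Harke 2, Arden 2.
Carrow gets 3 under Webster and 2 under Adams.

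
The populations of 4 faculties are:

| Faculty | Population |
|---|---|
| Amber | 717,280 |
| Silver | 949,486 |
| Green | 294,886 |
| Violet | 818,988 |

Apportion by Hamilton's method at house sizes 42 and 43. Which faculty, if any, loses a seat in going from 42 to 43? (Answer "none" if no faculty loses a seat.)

At 42 seats: Amber 11, Silver 14, Green 5, Violet 12.
At 43 seats: Amber 11, Silver 15, Green 4, Violet 13.
Green drops from 5 to 4.

Green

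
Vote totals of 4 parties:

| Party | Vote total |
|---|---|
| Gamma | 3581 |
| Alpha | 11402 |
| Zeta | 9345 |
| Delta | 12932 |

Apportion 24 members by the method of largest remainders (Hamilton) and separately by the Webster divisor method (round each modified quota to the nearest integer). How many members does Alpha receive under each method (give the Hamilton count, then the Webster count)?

Hamilton: Gamma 2, Alpha 8, Zeta 6, Delta 8.
Webster: Gamma 2, Alpha 7, Zeta 6, Delta 9.
Alpha gets 8 under Hamilton and 7 under Webster.

8 and 7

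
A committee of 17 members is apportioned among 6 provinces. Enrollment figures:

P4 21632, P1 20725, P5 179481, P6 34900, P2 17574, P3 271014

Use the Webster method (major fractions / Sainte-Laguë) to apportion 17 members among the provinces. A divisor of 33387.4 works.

With modified divisor 33387.4: modified quotas P4 0.648, P1 0.621, P5 5.376, P6 1.045, P2 0.526, P3 8.117.
Rounding to the nearest integer: P4 1, P1 1, P5 5, P6 1, P2 1, P3 8 (total 17).

P4 1, P1 1, P5 5, P6 1, P2 1, P3 8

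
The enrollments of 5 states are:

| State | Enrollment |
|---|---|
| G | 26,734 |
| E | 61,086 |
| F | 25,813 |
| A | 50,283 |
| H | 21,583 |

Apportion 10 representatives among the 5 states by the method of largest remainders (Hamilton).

Total 185499; standard divisor 185499/10 ≈ 18549.9.
Standard quotas: G 1.4412, E 3.2931, F 1.3915, A 2.7107, H 1.1635.
Lower quotas: G 1, E 3, F 1, A 2, H 1 (sum 8, leaving 2 seats).
Remainders in descending order: A 0.7107, G 0.4412, F 0.3915, E 0.2931, H 0.1635.
Largest remainders: A, G receive the extra seats.

G 2, E 3, F 1, A 3, H 1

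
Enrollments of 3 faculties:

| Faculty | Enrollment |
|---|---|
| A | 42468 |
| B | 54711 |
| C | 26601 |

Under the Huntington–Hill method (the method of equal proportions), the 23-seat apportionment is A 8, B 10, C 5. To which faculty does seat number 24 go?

Priority for the next seat is population ÷ (√(s·(s+1))).
Priorities: A 5004.902, B 5216.489, C 4856.656.
Highest priority: B.

B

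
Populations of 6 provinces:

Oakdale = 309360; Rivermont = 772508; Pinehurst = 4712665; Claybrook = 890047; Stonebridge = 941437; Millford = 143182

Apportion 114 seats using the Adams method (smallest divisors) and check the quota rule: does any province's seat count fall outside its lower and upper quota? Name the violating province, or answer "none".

Pinehurst

Standard quotas: Oakdale 4.539, Rivermont 11.335, Pinehurst 69.150, Claybrook 13.060, Stonebridge 13.814, Millford 2.101.
Adams allocation: Oakdale 5, Rivermont 11, Pinehurst 68, Claybrook 13, Stonebridge 14, Millford 3.
Pinehurst has quota 69.150 (lower 69, upper 70) but receives 68 — outside the quota interval.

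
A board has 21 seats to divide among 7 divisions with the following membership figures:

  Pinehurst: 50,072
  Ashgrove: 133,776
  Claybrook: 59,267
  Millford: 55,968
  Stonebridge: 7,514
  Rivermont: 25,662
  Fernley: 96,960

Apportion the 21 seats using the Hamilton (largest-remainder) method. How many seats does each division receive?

Pinehurst 2, Ashgrove 7, Claybrook 3, Millford 3, Stonebridge 0, Rivermont 1, Fernley 5

Total 429219; standard divisor 429219/21 = 20439.
Standard quotas: Pinehurst 2.4498, Ashgrove 6.5451, Claybrook 2.8997, Millford 2.7383, Stonebridge 0.3676, Rivermont 1.2555, Fernley 4.7439.
Lower quotas: Pinehurst 2, Ashgrove 6, Claybrook 2, Millford 2, Stonebridge 0, Rivermont 1, Fernley 4 (sum 17, leaving 4 seats).
Remainders in descending order: Claybrook 0.8997, Fernley 0.7439, Millford 0.7383, Ashgrove 0.5451, Pinehurst 0.4498, Stonebridge 0.3676, Rivermont 0.2555.
Largest remainders: Claybrook, Fernley, Millford, Ashgrove receive the extra seats.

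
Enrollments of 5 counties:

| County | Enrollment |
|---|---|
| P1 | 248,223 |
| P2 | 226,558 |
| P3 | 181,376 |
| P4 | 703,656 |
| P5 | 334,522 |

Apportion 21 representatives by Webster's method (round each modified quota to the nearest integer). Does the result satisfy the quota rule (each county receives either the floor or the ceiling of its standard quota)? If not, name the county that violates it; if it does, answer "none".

none

Standard quotas: P1 3.077, P2 2.808, P3 2.248, P4 8.721, P5 4.146.
Webster allocation: P1 3, P2 3, P3 2, P4 9, P5 4.
Every allocation lies between the lower and upper quota.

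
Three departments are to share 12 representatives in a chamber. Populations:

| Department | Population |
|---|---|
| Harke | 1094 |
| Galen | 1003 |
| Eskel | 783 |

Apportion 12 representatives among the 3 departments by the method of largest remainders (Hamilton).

Harke=5, Galen=4, Eskel=3

Standard divisor: 2880 ÷ 12 = 240.
Standard quotas: Harke 4.558, Galen 4.179, Eskel 3.263.
Lower quotas: Harke 4, Galen 4, Eskel 3 (sum 11, leaving 1 seat).
Remainders in descending order: Harke 0.558, Eskel 0.263, Galen 0.179.
The surplus seat goes to Harke.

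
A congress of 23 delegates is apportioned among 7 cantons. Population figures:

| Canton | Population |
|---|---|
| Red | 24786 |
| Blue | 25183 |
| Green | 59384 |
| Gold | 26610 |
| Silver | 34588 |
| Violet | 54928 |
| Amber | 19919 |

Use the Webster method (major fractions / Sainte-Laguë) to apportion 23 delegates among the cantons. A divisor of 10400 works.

Red=2, Blue=2, Green=6, Gold=3, Silver=3, Violet=5, Amber=2

With modified divisor 10400: modified quotas Red 2.383, Blue 2.421, Green 5.710, Gold 2.559, Silver 3.326, Violet 5.282, Amber 1.915.
Rounding to the nearest integer: Red 2, Blue 2, Green 6, Gold 3, Silver 3, Violet 5, Amber 2 (total 23).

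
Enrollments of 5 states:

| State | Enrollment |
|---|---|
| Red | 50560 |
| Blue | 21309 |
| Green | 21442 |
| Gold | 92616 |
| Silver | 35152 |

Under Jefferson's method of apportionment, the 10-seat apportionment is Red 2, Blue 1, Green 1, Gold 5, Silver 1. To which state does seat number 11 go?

Silver

Priority for the next seat is population ÷ (current seats + 1).
Priorities: Red 16853.333, Blue 10654.500, Green 10721.000, Gold 15436.000, Silver 17576.000.
Highest priority: Silver.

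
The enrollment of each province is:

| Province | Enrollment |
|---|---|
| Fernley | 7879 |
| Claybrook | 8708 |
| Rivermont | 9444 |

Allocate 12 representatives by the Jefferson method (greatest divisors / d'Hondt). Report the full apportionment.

Fernley: 4, Claybrook: 4, Rivermont: 4

Standard divisor 26031/12 ≈ 2169.25; standard quotas: Fernley 3.632, Claybrook 4.014, Rivermont 4.354.
Rounding down gives 3, 4, 4 = 11 seats, so the divisor must be adjusted.
With modified divisor 1900: modified quotas Fernley 4.147, Claybrook 4.583, Rivermont 4.971.
Rounding down: Fernley 4, Claybrook 4, Rivermont 4 (total 12).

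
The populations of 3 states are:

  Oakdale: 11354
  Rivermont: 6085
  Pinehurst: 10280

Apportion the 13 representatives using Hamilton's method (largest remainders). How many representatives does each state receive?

Total 27719; standard divisor 27719/13 ≈ 2132.231.
Standard quotas: Oakdale 5.3249, Rivermont 2.8538, Pinehurst 4.8212.
Lower quotas: Oakdale 5, Rivermont 2, Pinehurst 4 (sum 11, leaving 2 seats).
Remainders in descending order: Rivermont 0.8538, Pinehurst 0.8212, Oakdale 0.3249.
Largest remainders: Rivermont, Pinehurst receive the extra seats.

Oakdale 5; Rivermont 3; Pinehurst 5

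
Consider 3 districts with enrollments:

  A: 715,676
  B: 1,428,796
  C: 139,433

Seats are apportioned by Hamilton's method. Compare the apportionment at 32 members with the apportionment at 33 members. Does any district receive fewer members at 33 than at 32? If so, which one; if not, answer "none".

At 32 seats: A 10, B 20, C 2.
At 33 seats: A 10, B 21, C 2.
No district's allocation decreased.

none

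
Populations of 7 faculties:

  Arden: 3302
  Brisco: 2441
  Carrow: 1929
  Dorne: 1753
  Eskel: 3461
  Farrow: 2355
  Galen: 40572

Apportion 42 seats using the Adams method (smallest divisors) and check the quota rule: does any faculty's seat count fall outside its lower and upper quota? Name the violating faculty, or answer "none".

Standard quotas: Arden 2.485, Brisco 1.837, Carrow 1.452, Dorne 1.319, Eskel 2.604, Farrow 1.772, Galen 30.531.
Adams allocation: Arden 3, Brisco 2, Carrow 2, Dorne 2, Eskel 3, Farrow 2, Galen 28.
Galen has quota 30.531 (lower 30, upper 31) but receives 28 — outside the quota interval.

Galen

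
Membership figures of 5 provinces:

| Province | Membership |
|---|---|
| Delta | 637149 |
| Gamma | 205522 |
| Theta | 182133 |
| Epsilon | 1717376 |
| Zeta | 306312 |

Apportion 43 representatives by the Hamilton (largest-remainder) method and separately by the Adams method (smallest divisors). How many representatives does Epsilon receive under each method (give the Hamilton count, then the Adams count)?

24 and 23

Hamilton: Delta 9, Gamma 3, Theta 3, Epsilon 24, Zeta 4.
Adams: Delta 9, Gamma 3, Theta 3, Epsilon 23, Zeta 5.
Epsilon gets 24 under Hamilton and 23 under Adams.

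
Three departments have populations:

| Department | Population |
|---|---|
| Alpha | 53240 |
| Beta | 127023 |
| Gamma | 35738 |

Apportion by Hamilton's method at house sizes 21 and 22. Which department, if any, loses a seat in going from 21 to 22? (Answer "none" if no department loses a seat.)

none

At 21 seats: Alpha 5, Beta 12, Gamma 4.
At 22 seats: Alpha 5, Beta 13, Gamma 4.
No department's allocation decreased.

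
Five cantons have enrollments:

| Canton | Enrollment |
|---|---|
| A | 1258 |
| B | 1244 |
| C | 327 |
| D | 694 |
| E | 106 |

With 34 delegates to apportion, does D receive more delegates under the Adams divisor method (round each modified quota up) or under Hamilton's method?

Adams

Adams: A 12, B 11, C 3, D 7, E 1.
Hamilton: A 12, B 12, C 3, D 6, E 1.
D gets 7 under Adams and 6 under Hamilton.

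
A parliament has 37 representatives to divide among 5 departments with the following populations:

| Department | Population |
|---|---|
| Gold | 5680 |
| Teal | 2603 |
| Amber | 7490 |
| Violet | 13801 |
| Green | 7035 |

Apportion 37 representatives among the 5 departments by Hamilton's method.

Gold 6, Teal 3, Amber 7, Violet 14, Green 7

The standard divisor is 36609/37 ≈ 989.432.
Standard quotas: Gold 5.7407, Teal 2.6308, Amber 7.5700, Violet 13.9484, Green 7.1101.
Lower quotas: Gold 5, Teal 2, Amber 7, Violet 13, Green 7 (sum 34, leaving 3 seats).
Remainders in descending order: Violet 0.9484, Gold 0.7407, Teal 0.6308, Amber 0.5700, Green 0.1101.
The surplus seats go to Violet, Gold, Teal.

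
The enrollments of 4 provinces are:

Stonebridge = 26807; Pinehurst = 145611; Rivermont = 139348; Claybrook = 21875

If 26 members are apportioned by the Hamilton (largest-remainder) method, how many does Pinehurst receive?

The standard divisor is 333641/26 ≈ 12832.346.
Standard quotas: Stonebridge 2.0890, Pinehurst 11.3472, Rivermont 10.8591, Claybrook 1.7047.
Lower quotas: Stonebridge 2, Pinehurst 11, Rivermont 10, Claybrook 1 (sum 24, leaving 2 seats).
Remainders in descending order: Rivermont 0.8591, Claybrook 0.7047, Pinehurst 0.3472, Stonebridge 0.0890.
Largest remainders: Rivermont, Claybrook receive the extra seats.
Pinehurst receives 11.

11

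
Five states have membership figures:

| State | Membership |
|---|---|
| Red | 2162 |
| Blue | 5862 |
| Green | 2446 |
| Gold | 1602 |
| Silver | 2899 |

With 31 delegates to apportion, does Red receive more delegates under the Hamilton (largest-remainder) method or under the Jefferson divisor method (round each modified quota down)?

Hamilton

Hamilton: Red 5, Blue 12, Green 5, Gold 3, Silver 6.
Jefferson: Red 4, Blue 13, Green 5, Gold 3, Silver 6.
Red gets 5 under Hamilton and 4 under Jefferson.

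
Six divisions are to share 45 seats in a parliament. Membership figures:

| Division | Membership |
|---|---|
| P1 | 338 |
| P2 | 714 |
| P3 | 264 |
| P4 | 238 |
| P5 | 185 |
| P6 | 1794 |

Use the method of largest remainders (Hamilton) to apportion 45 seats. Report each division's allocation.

P1 4, P2 9, P3 4, P4 3, P5 2, P6 23

Standard divisor: 3533 ÷ 45 ≈ 78.511.
Standard quotas: P1 4.305, P2 9.094, P3 3.363, P4 3.031, P5 2.356, P6 22.850.
Lower quotas: P1 4, P2 9, P3 3, P4 3, P5 2, P6 22 (sum 43, leaving 2 seats).
Remainders in descending order: P6 0.850, P3 0.363, P5 0.356, P1 0.305, P2 0.094, P4 0.031.
The surplus seats go to P6, P3.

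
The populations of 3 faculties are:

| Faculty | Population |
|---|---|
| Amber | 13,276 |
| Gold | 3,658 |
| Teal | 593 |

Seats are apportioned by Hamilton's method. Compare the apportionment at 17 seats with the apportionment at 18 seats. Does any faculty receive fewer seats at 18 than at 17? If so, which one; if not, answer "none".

Teal

At 17 seats: Amber 13, Gold 3, Teal 1.
At 18 seats: Amber 14, Gold 4, Teal 0.
Teal drops from 1 to 0.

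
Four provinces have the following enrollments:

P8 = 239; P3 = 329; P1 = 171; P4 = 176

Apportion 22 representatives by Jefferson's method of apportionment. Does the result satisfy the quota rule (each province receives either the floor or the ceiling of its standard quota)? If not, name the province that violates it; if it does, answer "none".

Standard quotas: P8 5.746, P3 7.910, P1 4.111, P4 4.232.
Jefferson allocation: P8 6, P3 8, P1 4, P4 4.
Every allocation lies between the lower and upper quota.

none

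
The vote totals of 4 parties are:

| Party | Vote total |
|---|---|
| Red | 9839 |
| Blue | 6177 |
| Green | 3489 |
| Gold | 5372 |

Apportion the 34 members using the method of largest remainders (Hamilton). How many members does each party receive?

Red=14, Blue=8, Green=5, Gold=7

Standard divisor: 24877 ÷ 34 ≈ 731.676.
Standard quotas: Red 13.4472, Blue 8.4423, Green 4.7685, Gold 7.3420.
Lower quotas: Red 13, Blue 8, Green 4, Gold 7 (sum 32, leaving 2 seats).
Remainders in descending order: Green 0.7685, Red 0.4472, Blue 0.4423, Gold 0.3420.
Largest remainders: Green, Red receive the extra seats.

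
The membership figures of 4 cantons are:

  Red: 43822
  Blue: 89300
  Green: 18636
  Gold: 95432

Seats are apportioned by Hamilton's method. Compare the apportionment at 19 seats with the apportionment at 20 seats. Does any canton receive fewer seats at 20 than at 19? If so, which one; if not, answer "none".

Green

At 19 seats: Red 3, Blue 7, Green 2, Gold 7.
At 20 seats: Red 4, Blue 7, Green 1, Gold 8.
Green drops from 2 to 1.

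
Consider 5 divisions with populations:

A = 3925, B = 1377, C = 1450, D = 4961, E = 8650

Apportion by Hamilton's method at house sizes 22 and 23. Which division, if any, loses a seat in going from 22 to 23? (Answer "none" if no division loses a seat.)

B

At 22 seats: A 4, B 2, C 2, D 5, E 9.
At 23 seats: A 4, B 1, C 2, D 6, E 10.
B drops from 2 to 1.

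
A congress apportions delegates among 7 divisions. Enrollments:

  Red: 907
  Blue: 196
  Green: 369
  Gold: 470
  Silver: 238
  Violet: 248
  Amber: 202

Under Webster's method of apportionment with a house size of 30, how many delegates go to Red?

11

Standard divisor 2630/30 ≈ 87.667; standard quotas: Red 10.346, Blue 2.236, Green 4.209, Gold 5.361, Silver 2.715, Violet 2.829, Amber 2.304.
Rounding to the nearest integer gives 10, 2, 4, 5, 3, 3, 2 = 29 seats, so the divisor must be adjusted.
With modified divisor 86: modified quotas Red 10.547, Blue 2.279, Green 4.291, Gold 5.465, Silver 2.767, Violet 2.884, Amber 2.349.
Rounding to the nearest integer: Red 11, Blue 2, Green 4, Gold 5, Silver 3, Violet 3, Amber 2 (total 30).
Red receives 11.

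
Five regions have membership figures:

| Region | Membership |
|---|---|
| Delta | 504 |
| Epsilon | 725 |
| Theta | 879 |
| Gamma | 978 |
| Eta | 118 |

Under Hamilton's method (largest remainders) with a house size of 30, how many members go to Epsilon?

7

The standard divisor is 3204/30 ≈ 106.8.
Standard quotas: Delta 4.719, Epsilon 6.788, Theta 8.230, Gamma 9.157, Eta 1.105.
Lower quotas: Delta 4, Epsilon 6, Theta 8, Gamma 9, Eta 1 (sum 28, leaving 2 seats).
Remainders in descending order: Epsilon 0.788, Delta 0.719, Theta 0.230, Gamma 0.157, Eta 0.105.
The surplus seats go to Epsilon, Delta.
Epsilon receives 7.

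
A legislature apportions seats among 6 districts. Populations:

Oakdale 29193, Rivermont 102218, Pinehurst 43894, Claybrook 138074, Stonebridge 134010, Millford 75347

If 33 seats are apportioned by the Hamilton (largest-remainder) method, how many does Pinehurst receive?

The standard divisor is 522736/33 ≈ 15840.485.
Standard quotas: Oakdale 1.8429, Rivermont 6.4530, Pinehurst 2.7710, Claybrook 8.7165, Stonebridge 8.4600, Millford 4.7566.
Lower quotas: Oakdale 1, Rivermont 6, Pinehurst 2, Claybrook 8, Stonebridge 8, Millford 4 (sum 29, leaving 4 seats).
Remainders in descending order: Oakdale 0.8429, Pinehurst 0.7710, Millford 0.7566, Claybrook 0.7165, Stonebridge 0.4600, Rivermont 0.4530.
The surplus seats go to Oakdale, Pinehurst, Millford, Claybrook.
Pinehurst receives 3.

3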